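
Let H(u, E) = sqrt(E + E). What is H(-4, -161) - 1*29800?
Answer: -29800 + I*sqrt(322) ≈ -29800.0 + 17.944*I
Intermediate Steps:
H(u, E) = sqrt(2)*sqrt(E) (H(u, E) = sqrt(2*E) = sqrt(2)*sqrt(E))
H(-4, -161) - 1*29800 = sqrt(2)*sqrt(-161) - 1*29800 = sqrt(2)*(I*sqrt(161)) - 29800 = I*sqrt(322) - 29800 = -29800 + I*sqrt(322)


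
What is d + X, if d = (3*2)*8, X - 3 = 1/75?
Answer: 3826/75 ≈ 51.013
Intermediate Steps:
X = 226/75 (X = 3 + 1/75 = 226/75 ≈ 3.0133)
d = 48 (d = 6*8 = 48)
d + X = 48 + 226/75 = 3826/75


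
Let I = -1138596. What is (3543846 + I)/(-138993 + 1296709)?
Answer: 1202625/578858 ≈ 2.0776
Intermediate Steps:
(3543846 + I)/(-138993 + 1296709) = (3543846 - 1138596)/(-138993 + 1296709) = 2405250/1157716 = 2405250*(1/1157716) = 1202625/578858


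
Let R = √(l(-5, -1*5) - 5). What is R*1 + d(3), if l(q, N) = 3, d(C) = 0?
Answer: I*√2 ≈ 1.4142*I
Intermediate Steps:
R = I*√2 (R = √(3 - 5) = √(-2) = I*√2 ≈ 1.4142*I)
R*1 + d(3) = (I*√2)*1 + 0 = I*√2 + 0 = I*√2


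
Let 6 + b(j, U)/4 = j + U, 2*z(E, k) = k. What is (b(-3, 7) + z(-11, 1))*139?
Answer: -2085/2 ≈ -1042.5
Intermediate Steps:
z(E, k) = k/2
b(j, U) = -24 + 4*U + 4*j (b(j, U) = -24 + 4*(j + U) = -24 + 4*(U + j) = -24 + (4*U + 4*j) = -24 + 4*U + 4*j)
(b(-3, 7) + z(-11, 1))*139 = ((-24 + 4*7 + 4*(-3)) + (1/2)*1)*139 = ((-24 + 28 - 12) + 1/2)*139 = (-8 + 1/2)*139 = -15/2*139 = -2085/2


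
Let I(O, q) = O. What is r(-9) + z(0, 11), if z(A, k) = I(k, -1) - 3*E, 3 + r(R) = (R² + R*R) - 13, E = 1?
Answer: 154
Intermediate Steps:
r(R) = -16 + 2*R² (r(R) = -3 + ((R² + R*R) - 13) = -3 + ((R² + R²) - 13) = -3 + (2*R² - 13) = -3 + (-13 + 2*R²) = -16 + 2*R²)
z(A, k) = -3 + k (z(A, k) = k - 3*1 = k - 3 = -3 + k)
r(-9) + z(0, 11) = (-16 + 2*(-9)²) + (-3 + 11) = (-16 + 2*81) + 8 = (-16 + 162) + 8 = 146 + 8 = 154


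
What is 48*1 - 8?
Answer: 40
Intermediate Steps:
48*1 - 8 = 48 - 8 = 40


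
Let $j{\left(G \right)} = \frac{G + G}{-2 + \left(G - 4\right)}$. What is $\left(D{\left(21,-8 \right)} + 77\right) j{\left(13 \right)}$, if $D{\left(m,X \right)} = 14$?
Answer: $338$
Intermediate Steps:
$j{\left(G \right)} = \frac{2 G}{-6 + G}$ ($j{\left(G \right)} = \frac{2 G}{-2 + \left(G - 4\right)} = \frac{2 G}{-2 + \left(-4 + G\right)} = \frac{2 G}{-6 + G}$)
$\left(D{\left(21,-8 \right)} + 77\right) j{\left(13 \right)} = \left(14 + 77\right) 2 \cdot 13 \frac{1}{-6 + 13} = 91 \cdot 2 \cdot 13 \cdot \frac{1}{7} = 91 \cdot \frac{26}{7} = 338$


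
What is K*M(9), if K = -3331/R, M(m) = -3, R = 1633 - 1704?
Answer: -9993/71 ≈ -140.75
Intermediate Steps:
R = -71
K = 3331/71 (K = -3331/(-71) = -3331*(-1/71) = 3331/71 ≈ 46.915)
K*M(9) = (3331/71)*(-3) = -9993/71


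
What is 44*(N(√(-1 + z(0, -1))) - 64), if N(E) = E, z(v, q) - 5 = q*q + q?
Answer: -2728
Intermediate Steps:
z(v, q) = 5 + q + q² (z(v, q) = 5 + (q*q + q) = 5 + (q² + q) = 5 + (q + q²) = 5 + q + q²)
44*(N(√(-1 + z(0, -1))) - 64) = 44*(√(-1 + (5 - 1 + (-1)²)) - 64) = 44*(√(-1 + (5 - 1 + 1)) - 64) = 44*(√(-1 + 5) - 64) = 44*(√4 - 64) = 44*(2 - 64) = 44*(-62) = -2728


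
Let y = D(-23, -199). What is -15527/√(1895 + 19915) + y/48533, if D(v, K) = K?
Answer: -199/48533 - 15527*√21810/21810 ≈ -105.14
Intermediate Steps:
y = -199
-15527/√(1895 + 19915) + y/48533 = -15527/√(1895 + 19915) - 199/48533 = -15527*√21810/21810 - 199*1/48533 = -15527*√21810/21810 - 199/48533 = -199/48533 - 15527*√21810/21810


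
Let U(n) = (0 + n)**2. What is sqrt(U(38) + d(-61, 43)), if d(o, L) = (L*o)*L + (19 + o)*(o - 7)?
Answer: 29*I*sqrt(129) ≈ 329.38*I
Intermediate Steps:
U(n) = n**2
d(o, L) = o*L**2 + (-7 + o)*(19 + o) (d(o, L) = o*L**2 + (19 + o)*(-7 + o) = o*L**2 + (-7 + o)*(19 + o))
sqrt(U(38) + d(-61, 43)) = sqrt(38**2 + (-133 + (-61)**2 + 12*(-61) - 61*43**2)) = sqrt(1444 + (-133 + 3721 - 732 - 61*1849)) = sqrt(1444 + (-133 + 3721 - 732 - 112789)) = sqrt(1444 - 109933) = sqrt(-108489) = 29*I*sqrt(129)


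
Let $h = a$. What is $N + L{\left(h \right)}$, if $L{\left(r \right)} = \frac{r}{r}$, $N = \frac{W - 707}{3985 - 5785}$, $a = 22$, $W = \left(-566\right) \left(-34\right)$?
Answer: $- \frac{5579}{600} \approx -9.2983$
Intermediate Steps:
$W = 19244$
$h = 22$
$N = - \frac{6179}{600}$ ($N = \frac{19244 - 707}{3985 - 5785} = \frac{18537}{-1800} = 18537 \left(- \frac{1}{1800}\right) = - \frac{6179}{600} \approx -10.298$)
$L{\left(r \right)} = 1$
$N + L{\left(h \right)} = - \frac{6179}{600} + 1 = - \frac{5579}{600}$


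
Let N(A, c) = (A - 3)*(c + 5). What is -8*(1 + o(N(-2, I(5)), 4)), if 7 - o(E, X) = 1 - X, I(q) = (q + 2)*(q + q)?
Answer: -88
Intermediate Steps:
I(q) = 2*q*(2 + q) (I(q) = (2 + q)*(2*q) = 2*q*(2 + q))
N(A, c) = (-3 + A)*(5 + c)
o(E, X) = 6 + X (o(E, X) = 7 - (1 - X) = 7 + (-1 + X) = 6 + X)
-8*(1 + o(N(-2, I(5)), 4)) = -8*(1 + (6 + 4)) = -8*(1 + 10) = -8*11 = -88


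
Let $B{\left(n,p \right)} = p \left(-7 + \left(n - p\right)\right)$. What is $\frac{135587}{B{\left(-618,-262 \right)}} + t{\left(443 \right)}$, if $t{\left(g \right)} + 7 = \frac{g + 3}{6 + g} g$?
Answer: $\frac{18552813673}{42702594} \approx 434.47$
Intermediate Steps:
$B{\left(n,p \right)} = p \left(-7 + n - p\right)$
$t{\left(g \right)} = -7 + \frac{g \left(3 + g\right)}{6 + g}$ ($t{\left(g \right)} = -7 + \frac{g + 3}{6 + g} g = -7 + \frac{3 + g}{6 + g} g = -7 + \frac{g \left(3 + g\right)}{6 + g}$)
$\frac{135587}{B{\left(-618,-262 \right)}} + t{\left(443 \right)} = \frac{135587}{\left(-262\right) \left(-7 - 618 - -262\right)} + \frac{-42 + 443^{2} - 1772}{6 + 443} = \frac{135587}{\left(-262\right) \left(-7 - 618 + 262\right)} + \frac{-42 + 196249 - 1772}{449} = \frac{135587}{\left(-262\right) \left(-363\right)} + \frac{1}{449} \cdot 194435 = \frac{135587}{95106} + \frac{194435}{449} = \frac{18552813673}{42702594}$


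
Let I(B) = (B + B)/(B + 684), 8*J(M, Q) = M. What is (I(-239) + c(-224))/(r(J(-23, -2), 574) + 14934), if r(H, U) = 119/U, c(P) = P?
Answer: -8212956/544949225 ≈ -0.015071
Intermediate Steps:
J(M, Q) = M/8
I(B) = 2*B/(684 + B) (I(B) = (2*B)/(684 + B) = 2*B/(684 + B))
(I(-239) + c(-224))/(r(J(-23, -2), 574) + 14934) = (2*(-239)/(684 - 239) - 224)/(119/574 + 14934) = (2*(-239)/445 - 224)/(119*(1/574) + 14934) = (2*(-239)*(1/445) - 224)/(17/82 + 14934) = (-478/445 - 224)/(1224605/82) = -100158/445*82/1224605 = -8212956/544949225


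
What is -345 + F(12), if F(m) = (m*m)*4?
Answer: 231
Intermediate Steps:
F(m) = 4*m² (F(m) = m²*4 = 4*m²)
-345 + F(12) = -345 + 4*12² = -345 + 4*144 = -345 + 576 = 231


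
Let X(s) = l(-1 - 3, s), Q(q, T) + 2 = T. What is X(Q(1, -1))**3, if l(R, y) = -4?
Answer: -64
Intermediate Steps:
Q(q, T) = -2 + T
X(s) = -4
X(Q(1, -1))**3 = (-4)**3 = -64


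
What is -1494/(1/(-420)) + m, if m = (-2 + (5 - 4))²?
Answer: 627481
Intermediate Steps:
m = 1 (m = (-2 + 1)² = (-1)² = 1)
-1494/(1/(-420)) + m = -1494/(1/(-420)) + 1 = -1494/(-1/420) + 1 = -1494*(-420) + 1 = -83*(-7560) + 1 = 627480 + 1 = 627481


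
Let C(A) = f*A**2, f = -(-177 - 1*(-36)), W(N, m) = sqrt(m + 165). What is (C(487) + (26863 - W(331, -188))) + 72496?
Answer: 33540188 - I*sqrt(23) ≈ 3.354e+7 - 4.7958*I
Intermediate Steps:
W(N, m) = sqrt(165 + m)
f = 141 (f = -(-177 + 36) = -1*(-141) = 141)
C(A) = 141*A**2
(C(487) + (26863 - W(331, -188))) + 72496 = (141*487**2 + (26863 - sqrt(165 - 188))) + 72496 = (141*237169 + (26863 - sqrt(-23))) + 72496 = (33440829 + (26863 - I*sqrt(23))) + 72496 = (33467692 - I*sqrt(23)) + 72496 = 33540188 - I*sqrt(23)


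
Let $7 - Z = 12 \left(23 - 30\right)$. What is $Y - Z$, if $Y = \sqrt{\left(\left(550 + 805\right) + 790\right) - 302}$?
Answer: $-91 + \sqrt{1843} \approx -48.07$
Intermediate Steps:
$Y = \sqrt{1843}$ ($Y = \sqrt{\left(1355 + 790\right) - 302} = \sqrt{2145 - 302} = \sqrt{1843} \approx 42.93$)
$Z = 91$ ($Z = 7 - 12 \left(23 - 30\right) = 7 - 12 \left(-7\right) = 7 - -84 = 7 + 84 = 91$)
$Y - Z = \sqrt{1843} - 91 = -91 + \sqrt{1843}$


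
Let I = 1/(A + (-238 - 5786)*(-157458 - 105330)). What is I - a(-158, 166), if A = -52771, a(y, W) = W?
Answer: -262775035405/1582982141 ≈ -166.00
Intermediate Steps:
I = 1/1582982141 (I = 1/(-52771 + (-238 - 5786)*(-157458 - 105330)) = 1/(-52771 - 6024*(-262788)) = 1/(-52771 + 1583034912) = 1/1582982141 ≈ 6.3172e-10)
I - a(-158, 166) = 1/1582982141 - 1*166 = 1/1582982141 - 166 = -262775035405/1582982141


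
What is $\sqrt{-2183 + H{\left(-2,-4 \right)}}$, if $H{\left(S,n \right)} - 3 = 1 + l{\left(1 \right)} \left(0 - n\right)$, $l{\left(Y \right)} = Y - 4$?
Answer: $i \sqrt{2191} \approx 46.808 i$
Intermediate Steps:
$l{\left(Y \right)} = -4 + Y$ ($l{\left(Y \right)} = Y - 4 = -4 + Y$)
$H{\left(S,n \right)} = 4 + 3 n$ ($H{\left(S,n \right)} = 3 + \left(1 + \left(-4 + 1\right) \left(0 - n\right)\right) = 3 - \left(-1 + 3 \left(- n\right)\right) = 3 + \left(1 + 3 n\right) = 4 + 3 n$)
$\sqrt{-2183 + H{\left(-2,-4 \right)}} = \sqrt{-2183 + \left(4 + 3 \left(-4\right)\right)} = \sqrt{-2183 + \left(4 - 12\right)} = \sqrt{-2183 - 8} = \sqrt{-2191} = i \sqrt{2191}$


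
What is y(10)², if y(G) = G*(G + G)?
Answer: 40000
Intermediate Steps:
y(G) = 2*G² (y(G) = G*(2*G) = 2*G²)
y(10)² = (2*10²)² = (2*100)² = 200² = 40000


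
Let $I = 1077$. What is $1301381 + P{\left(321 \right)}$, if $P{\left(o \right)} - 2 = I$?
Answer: $1302460$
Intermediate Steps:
$P{\left(o \right)} = 1079$ ($P{\left(o \right)} = 2 + 1077 = 1079$)
$1301381 + P{\left(321 \right)} = 1301381 + 1079 = 1302460$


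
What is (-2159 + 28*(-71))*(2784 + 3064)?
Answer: -24251656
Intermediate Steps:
(-2159 + 28*(-71))*(2784 + 3064) = (-2159 - 1988)*5848 = -4147*5848 = -24251656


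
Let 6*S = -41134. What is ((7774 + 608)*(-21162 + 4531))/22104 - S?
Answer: 2022769/3684 ≈ 549.07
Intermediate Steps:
S = -20567/3 (S = (⅙)*(-41134) = -20567/3 ≈ -6855.7)
((7774 + 608)*(-21162 + 4531))/22104 - S = ((7774 + 608)*(-21162 + 4531))/22104 - 1*(-20567/3) = (8382*(-16631))*(1/22104) + 20567/3 = -139401042*1/22104 + 20567/3 = -23233507/3684 + 20567/3 = 2022769/3684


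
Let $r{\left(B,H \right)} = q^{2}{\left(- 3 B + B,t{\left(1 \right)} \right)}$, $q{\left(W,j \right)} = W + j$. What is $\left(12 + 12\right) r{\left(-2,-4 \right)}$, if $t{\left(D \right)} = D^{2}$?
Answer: $600$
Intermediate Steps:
$r{\left(B,H \right)} = \left(1 - 2 B\right)^{2}$ ($r{\left(B,H \right)} = \left(\left(- 3 B + B\right) + 1^{2}\right)^{2} = \left(- 2 B + 1\right)^{2} = \left(1 - 2 B\right)^{2}$)
$\left(12 + 12\right) r{\left(-2,-4 \right)} = \left(12 + 12\right) \left(-1 + 2 \left(-2\right)\right)^{2} = 24 \left(-1 - 4\right)^{2} = 24 \left(-5\right)^{2} = 24 \cdot 25 = 600$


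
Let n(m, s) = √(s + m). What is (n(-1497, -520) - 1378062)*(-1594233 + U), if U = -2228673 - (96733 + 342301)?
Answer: 5873217560280 - 4261940*I*√2017 ≈ 5.8732e+12 - 1.9141e+8*I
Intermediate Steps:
U = -2667707 (U = -2228673 - 1*439034 = -2228673 - 439034 = -2667707)
n(m, s) = √(m + s)
(n(-1497, -520) - 1378062)*(-1594233 + U) = (√(-1497 - 520) - 1378062)*(-1594233 - 2667707) = (√(-2017) - 1378062)*(-4261940) = (I*√2017 - 1378062)*(-4261940) = (-1378062 + I*√2017)*(-4261940) = 5873217560280 - 4261940*I*√2017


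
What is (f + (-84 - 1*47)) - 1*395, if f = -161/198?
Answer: -104309/198 ≈ -526.81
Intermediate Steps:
f = -161/198 (f = -161*1/198 = -161/198 ≈ -0.81313)
(f + (-84 - 1*47)) - 1*395 = (-161/198 + (-84 - 1*47)) - 1*395 = (-161/198 + (-84 - 47)) - 395 = (-161/198 - 131) - 395 = -26099/198 - 395 = -104309/198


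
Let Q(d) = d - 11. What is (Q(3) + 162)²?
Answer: 23716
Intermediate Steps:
Q(d) = -11 + d
(Q(3) + 162)² = ((-11 + 3) + 162)² = (-8 + 162)² = 154² = 23716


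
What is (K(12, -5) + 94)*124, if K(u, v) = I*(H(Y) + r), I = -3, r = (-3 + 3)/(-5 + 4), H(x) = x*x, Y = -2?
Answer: 10168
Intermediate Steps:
H(x) = x²
r = 0 (r = 0/(-1) = 0*(-1) = 0)
K(u, v) = -12 (K(u, v) = -3*((-2)² + 0) = -3*(4 + 0) = -3*4 = -12)
(K(12, -5) + 94)*124 = (-12 + 94)*124 = 82*124 = 10168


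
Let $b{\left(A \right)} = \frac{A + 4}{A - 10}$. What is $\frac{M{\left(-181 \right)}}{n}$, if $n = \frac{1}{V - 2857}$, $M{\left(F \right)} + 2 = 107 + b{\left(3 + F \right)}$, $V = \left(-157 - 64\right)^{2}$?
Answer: $\frac{228931344}{47} \approx 4.8709 \cdot 10^{6}$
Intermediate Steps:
$b{\left(A \right)} = \frac{4 + A}{-10 + A}$
$V = 48841$ ($V = \left(-221\right)^{2} = 48841$)
$M{\left(F \right)} = 105 + \frac{7 + F}{-7 + F}$ ($M{\left(F \right)} = -2 + \left(107 + \frac{4 + \left(3 + F\right)}{-10 + \left(3 + F\right)}\right) = -2 + \left(107 + \frac{7 + F}{-7 + F}\right) = 105 + \frac{7 + F}{-7 + F}$)
$n = \frac{1}{45984}$ ($n = \frac{1}{48841 - 2857} = \frac{1}{45984} \approx 2.1747 \cdot 10^{-5}$)
$\frac{M{\left(-181 \right)}}{n} = \frac{2 \left(-364 + 53 \left(-181\right)\right)}{-7 - 181} \frac{1}{\frac{1}{45984}} = \frac{2 \left(-364 - 9593\right)}{-188} \cdot 45984 = 2 \left(- \frac{1}{188}\right) \left(-9957\right) 45984 = \frac{9957}{94} \cdot 45984 = \frac{228931344}{47}$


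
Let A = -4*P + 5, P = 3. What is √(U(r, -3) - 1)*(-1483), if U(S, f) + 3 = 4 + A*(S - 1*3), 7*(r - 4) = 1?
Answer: -2966*I*√2 ≈ -4194.6*I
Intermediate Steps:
r = 29/7 (r = 4 + (⅐)*1 = 4 + ⅐ = 29/7 ≈ 4.1429)
A = -7 (A = -4*3 + 5 = -12 + 5 = -7)
U(S, f) = 22 - 7*S (U(S, f) = -3 + (4 - 7*(S - 1*3)) = -3 + (4 - 7*(S - 3)) = -3 + (4 - 7*(-3 + S)) = -3 + (4 + (21 - 7*S)) = -3 + (25 - 7*S) = 22 - 7*S)
√(U(r, -3) - 1)*(-1483) = √((22 - 7*29/7) - 1)*(-1483) = √((22 - 29) - 1)*(-1483) = √(-7 - 1)*(-1483) = √(-8)*(-1483) = (2*I*√2)*(-1483) = -2966*I*√2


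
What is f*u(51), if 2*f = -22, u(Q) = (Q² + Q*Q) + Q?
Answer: -57783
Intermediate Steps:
u(Q) = Q + 2*Q² (u(Q) = (Q² + Q²) + Q = 2*Q² + Q = Q + 2*Q²)
f = -11 (f = (½)*(-22) = -11)
f*u(51) = -561*(1 + 2*51) = -561*(1 + 102) = -561*103 = -11*5253 = -57783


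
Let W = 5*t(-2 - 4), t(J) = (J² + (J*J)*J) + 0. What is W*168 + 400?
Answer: -150800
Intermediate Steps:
t(J) = J² + J³ (t(J) = (J² + J²*J) + 0 = (J² + J³) + 0 = J² + J³)
W = -900 (W = 5*((-2 - 4)²*(1 + (-2 - 4))) = 5*((-6)²*(1 - 6)) = 5*(36*(-5)) = 5*(-180) = -900)
W*168 + 400 = -900*168 + 400 = -151200 + 400 = -150800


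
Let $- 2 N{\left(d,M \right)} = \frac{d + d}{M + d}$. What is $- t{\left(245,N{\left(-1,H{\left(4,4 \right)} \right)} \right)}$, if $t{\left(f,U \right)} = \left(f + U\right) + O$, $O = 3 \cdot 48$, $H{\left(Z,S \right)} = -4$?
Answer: $- \frac{1944}{5} \approx -388.8$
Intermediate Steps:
$O = 144$
$N{\left(d,M \right)} = - \frac{d}{M + d}$ ($N{\left(d,M \right)} = - \frac{\left(d + d\right) \frac{1}{M + d}}{2} = - \frac{2 d \frac{1}{M + d}}{2} = - \frac{d}{M + d}$)
$t{\left(f,U \right)} = 144 + U + f$ ($t{\left(f,U \right)} = \left(f + U\right) + 144 = \left(U + f\right) + 144 = 144 + U + f$)
$- t{\left(245,N{\left(-1,H{\left(4,4 \right)} \right)} \right)} = - (144 - - \frac{1}{-4 - 1} + 245) = - (144 - - \frac{1}{-5} + 245) = - (144 - \left(-1\right) \left(- \frac{1}{5}\right) + 245) = - (144 - \frac{1}{5} + 245) = \left(-1\right) \frac{1944}{5} = - \frac{1944}{5}$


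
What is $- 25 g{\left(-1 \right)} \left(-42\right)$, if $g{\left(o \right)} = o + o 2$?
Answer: $-3150$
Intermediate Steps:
$g{\left(o \right)} = 3 o$ ($g{\left(o \right)} = o + 2 o = 3 o$)
$- 25 g{\left(-1 \right)} \left(-42\right) = - 25 \cdot 3 \left(-1\right) \left(-42\right) = \left(-25\right) \left(-3\right) \left(-42\right) = 75 \left(-42\right) = -3150$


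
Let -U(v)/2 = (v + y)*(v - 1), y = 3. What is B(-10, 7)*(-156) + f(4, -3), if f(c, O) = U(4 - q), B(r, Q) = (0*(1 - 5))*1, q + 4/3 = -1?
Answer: -896/9 ≈ -99.556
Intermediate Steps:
q = -7/3 (q = -4/3 - 1 = -7/3 ≈ -2.3333)
B(r, Q) = 0 (B(r, Q) = (0*(-4))*1 = 0*1 = 0)
U(v) = -2*(-1 + v)*(3 + v) (U(v) = -2*(v + 3)*(v - 1) = -2*(3 + v)*(-1 + v) = -2*(-1 + v)*(3 + v))
f(c, O) = -896/9 (f(c, O) = 6 - 4*(4 - 1*(-7/3)) - 2*(4 - 1*(-7/3))² = 6 - 4*(4 + 7/3) - 2*(4 + 7/3)² = 6 - 4*19/3 - 2*(19/3)² = 6 - 76/3 - 2*361/9 = 6 - 76/3 - 722/9 = -896/9)
B(-10, 7)*(-156) + f(4, -3) = 0*(-156) - 896/9 = 0 - 896/9 = -896/9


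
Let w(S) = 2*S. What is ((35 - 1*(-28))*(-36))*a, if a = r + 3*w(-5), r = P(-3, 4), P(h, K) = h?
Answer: 74844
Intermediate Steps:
r = -3
a = -33 (a = -3 + 3*(2*(-5)) = -3 + 3*(-10) = -3 - 30 = -33)
((35 - 1*(-28))*(-36))*a = ((35 - 1*(-28))*(-36))*(-33) = ((35 + 28)*(-36))*(-33) = (63*(-36))*(-33) = -2268*(-33) = 74844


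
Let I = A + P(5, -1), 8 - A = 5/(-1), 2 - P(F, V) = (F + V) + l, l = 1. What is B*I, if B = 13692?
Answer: 136920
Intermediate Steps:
P(F, V) = 1 - F - V (P(F, V) = 2 - ((F + V) + 1) = 2 - (1 + F + V) = 2 + (-1 - F - V) = 1 - F - V)
A = 13 (A = 8 - 5/(-1) = 8 - 5*(-1) = 8 - 1*(-5) = 8 + 5 = 13)
I = 10 (I = 13 + (1 - 1*5 - 1*(-1)) = 13 + (1 - 5 + 1) = 13 - 3 = 10)
B*I = 13692*10 = 136920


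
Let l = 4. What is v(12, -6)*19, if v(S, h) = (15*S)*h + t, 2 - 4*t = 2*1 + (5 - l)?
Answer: -82099/4 ≈ -20525.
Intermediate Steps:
t = -¼ (t = ½ - (2*1 + (5 - 1*4))/4 = ½ - (2 + (5 - 4))/4 = ½ - (2 + 1)/4 = ½ - ¼*3 = ½ - ¾ = -¼ ≈ -0.25000)
v(S, h) = -¼ + 15*S*h (v(S, h) = (15*S)*h - ¼ = 15*S*h - ¼ = -¼ + 15*S*h)
v(12, -6)*19 = (-¼ + 15*12*(-6))*19 = (-¼ - 1080)*19 = -4321/4*19 = -82099/4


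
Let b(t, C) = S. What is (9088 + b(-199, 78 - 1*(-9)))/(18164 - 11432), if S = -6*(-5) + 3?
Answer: 9121/6732 ≈ 1.3549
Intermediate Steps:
S = 33 (S = 30 + 3 = 33)
b(t, C) = 33
(9088 + b(-199, 78 - 1*(-9)))/(18164 - 11432) = (9088 + 33)/(18164 - 11432) = 9121/6732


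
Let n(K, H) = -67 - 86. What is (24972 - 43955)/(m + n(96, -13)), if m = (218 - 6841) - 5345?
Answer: 18983/12121 ≈ 1.5661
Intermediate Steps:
n(K, H) = -153
m = -11968 (m = -6623 - 5345 = -11968)
(24972 - 43955)/(m + n(96, -13)) = (24972 - 43955)/(-11968 - 153) = -18983/(-12121) = -18983*(-1/12121) = 18983/12121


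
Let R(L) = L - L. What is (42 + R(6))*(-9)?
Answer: -378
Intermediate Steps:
R(L) = 0
(42 + R(6))*(-9) = (42 + 0)*(-9) = 42*(-9) = -378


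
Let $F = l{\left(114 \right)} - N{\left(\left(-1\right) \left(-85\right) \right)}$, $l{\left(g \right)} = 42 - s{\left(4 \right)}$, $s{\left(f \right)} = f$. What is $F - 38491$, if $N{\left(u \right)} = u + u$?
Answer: $-38623$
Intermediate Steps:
$N{\left(u \right)} = 2 u$
$l{\left(g \right)} = 38$ ($l{\left(g \right)} = 42 - 4 = 38$)
$F = -132$ ($F = 38 - 2 \left(\left(-1\right) \left(-85\right)\right) = 38 - 2 \cdot 85 = 38 - 170 = -132$)
$F - 38491 = -132 - 38491 = -38623$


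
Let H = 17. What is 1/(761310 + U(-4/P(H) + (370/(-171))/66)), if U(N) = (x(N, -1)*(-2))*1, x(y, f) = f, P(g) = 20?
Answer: 1/761312 ≈ 1.3135e-6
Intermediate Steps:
U(N) = 2 (U(N) = -1*(-2)*1 = 2*1 = 2)
1/(761310 + U(-4/P(H) + (370/(-171))/66)) = 1/(761310 + 2) = 1/761312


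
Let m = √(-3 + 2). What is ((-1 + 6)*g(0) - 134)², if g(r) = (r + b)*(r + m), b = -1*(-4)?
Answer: 17556 - 5360*I ≈ 17556.0 - 5360.0*I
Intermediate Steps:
b = 4
m = I (m = √(-1) = I ≈ 1.0*I)
g(r) = (4 + r)*(I + r) (g(r) = (r + 4)*(r + I) = (4 + r)*(I + r))
((-1 + 6)*g(0) - 134)² = ((-1 + 6)*(0² + 4*I + 0*(4 + I)) - 134)² = (5*(0 + 4*I + 0) - 134)² = (5*(4*I) - 134)² = (20*I - 134)² = (-134 + 20*I)²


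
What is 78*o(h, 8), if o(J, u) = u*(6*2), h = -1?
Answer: 7488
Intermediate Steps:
o(J, u) = 12*u (o(J, u) = u*12 = 12*u)
78*o(h, 8) = 78*(12*8) = 78*96 = 7488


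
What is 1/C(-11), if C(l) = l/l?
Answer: 1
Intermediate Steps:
C(l) = 1
1/C(-11) = 1/1 = 1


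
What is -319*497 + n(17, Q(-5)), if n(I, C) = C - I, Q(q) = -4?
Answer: -158564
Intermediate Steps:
-319*497 + n(17, Q(-5)) = -319*497 + (-4 - 1*17) = -158543 + (-4 - 17) = -158543 - 21 = -158564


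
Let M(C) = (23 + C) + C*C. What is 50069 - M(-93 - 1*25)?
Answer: 36240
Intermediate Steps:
M(C) = 23 + C + C² (M(C) = (23 + C) + C² = 23 + C + C²)
50069 - M(-93 - 1*25) = 50069 - (23 + (-93 - 1*25) + (-93 - 1*25)²) = 50069 - (23 + (-93 - 25) + (-93 - 25)²) = 50069 - (23 - 118 + (-118)²) = 50069 - (23 - 118 + 13924) = 50069 - 1*13829 = 50069 - 13829 = 36240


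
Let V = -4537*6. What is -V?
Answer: 27222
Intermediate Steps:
V = -27222
-V = -1*(-27222) = 27222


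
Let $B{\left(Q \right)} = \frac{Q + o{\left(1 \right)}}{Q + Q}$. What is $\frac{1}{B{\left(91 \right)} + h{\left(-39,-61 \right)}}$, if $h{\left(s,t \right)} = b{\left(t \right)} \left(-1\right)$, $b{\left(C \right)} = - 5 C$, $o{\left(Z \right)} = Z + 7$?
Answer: $- \frac{182}{55411} \approx -0.0032845$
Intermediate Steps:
$o{\left(Z \right)} = 7 + Z$
$B{\left(Q \right)} = \frac{8 + Q}{2 Q}$ ($B{\left(Q \right)} = \frac{Q + \left(7 + 1\right)}{Q + Q} = \frac{Q + 8}{2 Q} = \left(8 + Q\right) \frac{1}{2 Q} = \frac{8 + Q}{2 Q}$)
$h{\left(s,t \right)} = 5 t$ ($h{\left(s,t \right)} = - 5 t \left(-1\right) = 5 t$)
$\frac{1}{B{\left(91 \right)} + h{\left(-39,-61 \right)}} = \frac{1}{\frac{8 + 91}{2 \cdot 91} + 5 \left(-61\right)} = \frac{1}{\frac{1}{2} \cdot \frac{1}{91} \cdot 99 - 305} = \frac{1}{\frac{99}{182} - 305} = \frac{1}{- \frac{55411}{182}} = - \frac{182}{55411}$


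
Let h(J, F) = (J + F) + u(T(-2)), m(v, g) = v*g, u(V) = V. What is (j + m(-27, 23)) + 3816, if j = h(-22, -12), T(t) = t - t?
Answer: 3161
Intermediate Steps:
T(t) = 0
m(v, g) = g*v
h(J, F) = F + J (h(J, F) = (J + F) + 0 = (F + J) + 0 = F + J)
j = -34 (j = -12 - 22 = -34)
(j + m(-27, 23)) + 3816 = (-34 + 23*(-27)) + 3816 = (-34 - 621) + 3816 = -655 + 3816 = 3161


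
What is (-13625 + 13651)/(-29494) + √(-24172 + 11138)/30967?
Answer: -13/14747 + 7*I*√266/30967 ≈ -0.00088154 + 0.0036867*I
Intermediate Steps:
(-13625 + 13651)/(-29494) + √(-24172 + 11138)/30967 = 26*(-1/29494) + √(-13034)*(1/30967) = -13/14747 + (7*I*√266)*(1/30967) = -13/14747 + 7*I*√266/30967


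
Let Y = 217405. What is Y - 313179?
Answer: -95774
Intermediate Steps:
Y - 313179 = 217405 - 313179 = -95774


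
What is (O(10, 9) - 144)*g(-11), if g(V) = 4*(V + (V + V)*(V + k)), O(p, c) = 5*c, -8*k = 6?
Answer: -98010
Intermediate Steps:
k = -¾ (k = -⅛*6 = -¾ ≈ -0.75000)
g(V) = 4*V + 8*V*(-¾ + V) (g(V) = 4*(V + (V + V)*(V - ¾)) = 4*(V + (2*V)*(-¾ + V)) = 4*(V + 2*V*(-¾ + V)) = 4*V + 8*V*(-¾ + V))
(O(10, 9) - 144)*g(-11) = (5*9 - 144)*(2*(-11)*(-1 + 4*(-11))) = (45 - 144)*(2*(-11)*(-1 - 44)) = -198*(-11)*(-45) = -99*990 = -98010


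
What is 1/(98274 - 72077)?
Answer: 1/26197 ≈ 3.8172e-5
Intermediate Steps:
1/(98274 - 72077) = 1/26197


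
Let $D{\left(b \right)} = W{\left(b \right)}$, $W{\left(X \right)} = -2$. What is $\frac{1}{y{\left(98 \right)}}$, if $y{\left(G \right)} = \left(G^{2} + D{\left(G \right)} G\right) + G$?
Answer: $\frac{1}{9506} \approx 0.0001052$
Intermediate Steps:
$D{\left(b \right)} = -2$
$y{\left(G \right)} = G^{2} - G$ ($y{\left(G \right)} = \left(G^{2} - 2 G\right) + G = G^{2} - G$)
$\frac{1}{y{\left(98 \right)}} = \frac{1}{98 \left(-1 + 98\right)} = \frac{1}{98 \cdot 97} = \frac{1}{9506}$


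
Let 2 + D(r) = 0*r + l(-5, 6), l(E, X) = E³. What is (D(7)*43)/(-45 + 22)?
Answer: 5461/23 ≈ 237.43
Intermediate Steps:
D(r) = -127 (D(r) = -2 + (0*r + (-5)³) = -2 + (0 - 125) = -2 - 125 = -127)
(D(7)*43)/(-45 + 22) = (-127*43)/(-45 + 22) = -5461/(-23) = -5461*(-1/23) = 5461/23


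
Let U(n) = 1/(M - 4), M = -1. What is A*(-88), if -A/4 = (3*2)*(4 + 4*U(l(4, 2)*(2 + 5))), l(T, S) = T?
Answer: 33792/5 ≈ 6758.4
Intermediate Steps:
U(n) = -⅕ (U(n) = 1/(-1 - 4) = 1/(-5) = -⅕)
A = -384/5 (A = -4*3*2*(4 + 4*(-⅕)) = -24*(4 - ⅘) = -24*16/5 = -4*96/5 = -384/5 ≈ -76.800)
A*(-88) = -384/5*(-88) = 33792/5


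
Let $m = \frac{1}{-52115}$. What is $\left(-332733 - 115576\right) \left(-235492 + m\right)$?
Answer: $\frac{5501946433952529}{52115} \approx 1.0557 \cdot 10^{11}$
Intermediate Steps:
$m = - \frac{1}{52115} \approx -1.9188 \cdot 10^{-5}$
$\left(-332733 - 115576\right) \left(-235492 + m\right) = \left(-332733 - 115576\right) \left(-235492 - \frac{1}{52115}\right) = \left(-448309\right) \left(- \frac{12272665581}{52115}\right) = \frac{5501946433952529}{52115}$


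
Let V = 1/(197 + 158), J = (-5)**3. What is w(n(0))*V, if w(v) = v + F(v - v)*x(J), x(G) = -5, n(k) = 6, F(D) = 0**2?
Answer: 6/355 ≈ 0.016901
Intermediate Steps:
F(D) = 0
J = -125
w(v) = v (w(v) = v + 0*(-5) = v + 0 = v)
V = 1/355 ≈ 0.0028169
w(n(0))*V = 6*(1/355) = 6/355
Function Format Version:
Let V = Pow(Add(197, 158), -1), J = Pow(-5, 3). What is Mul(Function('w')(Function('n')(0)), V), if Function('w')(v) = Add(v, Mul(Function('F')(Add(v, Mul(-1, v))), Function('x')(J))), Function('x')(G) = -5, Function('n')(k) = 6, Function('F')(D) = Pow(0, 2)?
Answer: Rational(6, 355) ≈ 0.016901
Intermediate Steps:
Function('F')(D) = 0
J = -125
Function('w')(v) = v (Function('w')(v) = Add(v, Mul(0, -5)) = Add(v, 0) = v)
V = Rational(1, 355) (V = Pow(355, -1) = Rational(1, 355) ≈ 0.0028169)
Mul(Function('w')(Function('n')(0)), V) = Mul(6, Rational(1, 355)) = Rational(6, 355)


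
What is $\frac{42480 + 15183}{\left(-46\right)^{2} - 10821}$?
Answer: $- \frac{57663}{8705} \approx -6.6241$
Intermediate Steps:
$\frac{42480 + 15183}{\left(-46\right)^{2} - 10821} = \frac{57663}{2116 - 10821} = \frac{57663}{-8705} = 57663 \left(- \frac{1}{8705}\right) = - \frac{57663}{8705}$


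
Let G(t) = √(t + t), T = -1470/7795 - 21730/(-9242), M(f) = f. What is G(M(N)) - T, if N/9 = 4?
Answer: -15579961/7204139 + 6*√2 ≈ 6.3226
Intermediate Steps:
N = 36 (N = 9*4 = 36)
T = 15579961/7204139 (T = -1470*1/7795 - 21730*(-1/9242) = -294/1559 + 10865/4621 = 15579961/7204139 ≈ 2.1626)
G(t) = √2*√t (G(t) = √(2*t) = √2*√t)
G(M(N)) - T = √2*√36 - 1*15579961/7204139 = √2*6 - 15579961/7204139 = 6*√2 - 15579961/7204139 = -15579961/7204139 + 6*√2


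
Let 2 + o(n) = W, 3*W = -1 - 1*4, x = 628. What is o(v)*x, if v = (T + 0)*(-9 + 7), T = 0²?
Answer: -6908/3 ≈ -2302.7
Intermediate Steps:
T = 0
v = 0 (v = (0 + 0)*(-9 + 7) = 0*(-2) = 0)
W = -5/3 (W = (-1 - 1*4)/3 = (-1 - 4)/3 = (⅓)*(-5) = -5/3 ≈ -1.6667)
o(n) = -11/3 (o(n) = -2 - 5/3 = -11/3)
o(v)*x = -11/3*628 = -6908/3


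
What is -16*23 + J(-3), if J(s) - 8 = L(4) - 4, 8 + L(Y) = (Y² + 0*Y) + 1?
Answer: -355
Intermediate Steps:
L(Y) = -7 + Y² (L(Y) = -8 + ((Y² + 0*Y) + 1) = -8 + ((Y² + 0) + 1) = -8 + (Y² + 1) = -8 + (1 + Y²) = -7 + Y²)
J(s) = 13 (J(s) = 8 + ((-7 + 4²) - 4) = 8 + ((-7 + 16) - 4) = 8 + (9 - 4) = 8 + 5 = 13)
-16*23 + J(-3) = -16*23 + 13 = -368 + 13 = -355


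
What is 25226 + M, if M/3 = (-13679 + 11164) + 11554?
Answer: 52343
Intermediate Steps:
M = 27117 (M = 3*((-13679 + 11164) + 11554) = 3*(-2515 + 11554) = 3*9039 = 27117)
25226 + M = 25226 + 27117 = 52343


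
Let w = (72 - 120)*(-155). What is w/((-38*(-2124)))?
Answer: 310/3363 ≈ 0.092180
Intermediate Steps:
w = 7440 (w = -48*(-155) = 7440)
w/((-38*(-2124))) = 7440/((-38*(-2124))) = 7440/80712 = 7440*(1/80712) = 310/3363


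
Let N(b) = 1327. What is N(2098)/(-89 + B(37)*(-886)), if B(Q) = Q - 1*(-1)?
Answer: -1327/33757 ≈ -0.039310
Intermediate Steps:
B(Q) = 1 + Q (B(Q) = Q + 1 = 1 + Q)
N(2098)/(-89 + B(37)*(-886)) = 1327/(-89 + (1 + 37)*(-886)) = 1327/(-89 + 38*(-886)) = 1327/(-89 - 33668) = 1327/(-33757) = 1327*(-1/33757) = -1327/33757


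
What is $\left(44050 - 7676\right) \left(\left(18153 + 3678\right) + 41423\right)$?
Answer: $2300800996$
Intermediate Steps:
$\left(44050 - 7676\right) \left(\left(18153 + 3678\right) + 41423\right) = 36374 \left(21831 + 41423\right) = 36374 \cdot 63254 = 2300800996$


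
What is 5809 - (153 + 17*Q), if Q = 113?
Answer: 3735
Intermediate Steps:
5809 - (153 + 17*Q) = 5809 - (153 + 17*113) = 5809 - (153 + 1921) = 5809 - 1*2074 = 5809 - 2074 = 3735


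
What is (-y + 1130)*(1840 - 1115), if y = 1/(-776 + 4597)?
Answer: 3130353525/3821 ≈ 8.1925e+5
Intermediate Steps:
y = 1/3821 ≈ 0.00026171
(-y + 1130)*(1840 - 1115) = (-1*1/3821 + 1130)*(1840 - 1115) = (-1/3821 + 1130)*725 = (4317729/3821)*725 = 3130353525/3821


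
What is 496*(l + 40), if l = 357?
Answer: 196912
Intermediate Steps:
496*(l + 40) = 496*(357 + 40) = 496*397 = 196912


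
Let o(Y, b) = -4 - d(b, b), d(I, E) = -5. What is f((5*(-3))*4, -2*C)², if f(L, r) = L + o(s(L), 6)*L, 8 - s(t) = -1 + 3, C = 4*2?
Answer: 14400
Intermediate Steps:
C = 8
s(t) = 6 (s(t) = 8 - (-1 + 3) = 8 - 1*2 = 8 - 2 = 6)
o(Y, b) = 1 (o(Y, b) = -4 - 1*(-5) = -4 + 5 = 1)
f(L, r) = 2*L (f(L, r) = L + 1*L = L + L = 2*L)
f((5*(-3))*4, -2*C)² = (2*((5*(-3))*4))² = (2*(-15*4))² = (2*(-60))² = (-120)² = 14400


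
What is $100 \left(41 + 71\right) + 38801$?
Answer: $50001$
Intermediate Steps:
$100 \left(41 + 71\right) + 38801 = 100 \cdot 112 + 38801 = 11200 + 38801 = 50001$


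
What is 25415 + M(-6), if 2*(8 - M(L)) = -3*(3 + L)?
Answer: 50837/2 ≈ 25419.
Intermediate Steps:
M(L) = 25/2 + 3*L/2 (M(L) = 8 - (-3)*(3 + L)/2 = 8 - (-9 - 3*L)/2 = 8 + (9/2 + 3*L/2) = 25/2 + 3*L/2)
25415 + M(-6) = 25415 + (25/2 + (3/2)*(-6)) = 25415 + (25/2 - 9) = 25415 + 7/2 = 50837/2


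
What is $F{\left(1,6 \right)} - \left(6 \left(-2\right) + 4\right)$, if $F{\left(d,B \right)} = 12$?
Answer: $20$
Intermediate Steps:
$F{\left(1,6 \right)} - \left(6 \left(-2\right) + 4\right) = 12 - \left(6 \left(-2\right) + 4\right) = 12 - \left(-12 + 4\right) = 12 - -8 = 12 + 8 = 20$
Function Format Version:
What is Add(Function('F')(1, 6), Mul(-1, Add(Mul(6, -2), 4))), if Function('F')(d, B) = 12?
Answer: 20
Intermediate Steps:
Add(Function('F')(1, 6), Mul(-1, Add(Mul(6, -2), 4))) = Add(12, Mul(-1, Add(Mul(6, -2), 4))) = Add(12, Mul(-1, Add(-12, 4))) = Add(12, Mul(-1, -8)) = Add(12, 8) = 20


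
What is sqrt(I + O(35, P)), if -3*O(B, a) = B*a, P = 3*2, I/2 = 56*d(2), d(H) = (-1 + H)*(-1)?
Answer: I*sqrt(182) ≈ 13.491*I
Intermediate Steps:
d(H) = 1 - H
I = -112 (I = 2*(56*(1 - 1*2)) = 2*(56*(1 - 2)) = 2*(56*(-1)) = 2*(-56) = -112)
P = 6
O(B, a) = -B*a/3
sqrt(I + O(35, P)) = sqrt(-112 - 1/3*35*6) = sqrt(-112 - 70) = sqrt(-182) = I*sqrt(182)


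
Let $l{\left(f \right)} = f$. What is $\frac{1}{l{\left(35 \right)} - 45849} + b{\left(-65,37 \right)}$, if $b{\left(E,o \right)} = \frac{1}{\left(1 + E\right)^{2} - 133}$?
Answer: $\frac{41851}{181560882} \approx 0.00023051$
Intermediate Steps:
$b{\left(E,o \right)} = \frac{1}{-133 + \left(1 + E\right)^{2}}$
$\frac{1}{l{\left(35 \right)} - 45849} + b{\left(-65,37 \right)} = \frac{1}{35 - 45849} + \frac{1}{-133 + \left(1 - 65\right)^{2}} = \frac{1}{-45814} + \frac{1}{-133 + \left(-64\right)^{2}} = - \frac{1}{45814} + \frac{1}{-133 + 4096} = - \frac{1}{45814} + \frac{1}{3963} = \frac{41851}{181560882}$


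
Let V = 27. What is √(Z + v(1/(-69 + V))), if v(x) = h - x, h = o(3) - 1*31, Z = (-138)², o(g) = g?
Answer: √33544266/42 ≈ 137.90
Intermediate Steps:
Z = 19044
h = -28 (h = 3 - 1*31 = 3 - 31 = -28)
v(x) = -28 - x
√(Z + v(1/(-69 + V))) = √(19044 + (-28 - 1/(-69 + 27))) = √(19044 + (-28 - 1/(-42))) = √(19044 + (-28 - 1*(-1/42))) = √(19044 + (-28 + 1/42)) = √(19044 - 1175/42) = √(798673/42) = √33544266/42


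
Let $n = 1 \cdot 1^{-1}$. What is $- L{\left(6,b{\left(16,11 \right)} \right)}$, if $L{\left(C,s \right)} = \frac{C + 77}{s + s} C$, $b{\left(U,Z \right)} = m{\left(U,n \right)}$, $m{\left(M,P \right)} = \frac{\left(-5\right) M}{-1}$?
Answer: $- \frac{249}{80} \approx -3.1125$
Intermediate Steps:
$n = 1$ ($n = 1 \cdot 1 = 1$)
$m{\left(M,P \right)} = 5 M$ ($m{\left(M,P \right)} = - 5 M \left(-1\right) = 5 M$)
$b{\left(U,Z \right)} = 5 U$
$L{\left(C,s \right)} = \frac{C \left(77 + C\right)}{2 s}$ ($L{\left(C,s \right)} = \frac{77 + C}{2 s} C = \frac{C \left(77 + C\right)}{2 s}$)
$- L{\left(6,b{\left(16,11 \right)} \right)} = - \frac{6 \left(77 + 6\right)}{2 \cdot 5 \cdot 16} = - \frac{6 \cdot 83}{2 \cdot 80} = \left(-1\right) \frac{249}{80} = - \frac{249}{80}$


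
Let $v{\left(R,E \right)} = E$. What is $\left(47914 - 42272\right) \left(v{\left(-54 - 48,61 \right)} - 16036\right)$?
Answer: $-90130950$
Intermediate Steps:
$\left(47914 - 42272\right) \left(v{\left(-54 - 48,61 \right)} - 16036\right) = \left(47914 - 42272\right) \left(61 - 16036\right) = 5642 \left(-15975\right) = -90130950$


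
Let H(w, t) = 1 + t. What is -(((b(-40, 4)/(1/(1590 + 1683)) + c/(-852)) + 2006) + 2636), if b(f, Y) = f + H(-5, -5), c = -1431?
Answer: 39580603/284 ≈ 1.3937e+5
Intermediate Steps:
b(f, Y) = -4 + f (b(f, Y) = f + (1 - 5) = f - 4 = -4 + f)
-(((b(-40, 4)/(1/(1590 + 1683)) + c/(-852)) + 2006) + 2636) = -((((-4 - 40)/(1/(1590 + 1683)) - 1431/(-852)) + 2006) + 2636) = -(((-44/(1/3273) - 1431*(-1/852)) + 2006) + 2636) = -(((-44/1/3273 + 477/284) + 2006) + 2636) = -(((-44*3273 + 477/284) + 2006) + 2636) = -(((-144012 + 477/284) + 2006) + 2636) = -((-40898931/284 + 2006) + 2636) = -(-40329227/284 + 2636) = -1*(-39580603/284) = 39580603/284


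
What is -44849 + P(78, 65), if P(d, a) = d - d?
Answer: -44849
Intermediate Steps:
P(d, a) = 0
-44849 + P(78, 65) = -44849 + 0 = -44849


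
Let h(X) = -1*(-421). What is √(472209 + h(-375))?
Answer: √472630 ≈ 687.48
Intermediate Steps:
h(X) = 421
√(472209 + h(-375)) = √(472209 + 421) = √472630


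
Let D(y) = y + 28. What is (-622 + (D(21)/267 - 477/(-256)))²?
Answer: 1795644099751681/4671995904 ≈ 3.8434e+5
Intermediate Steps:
D(y) = 28 + y
(-622 + (D(21)/267 - 477/(-256)))² = (-622 + ((28 + 21)/267 - 477/(-256)))² = (-622 + (49*(1/267) - 477*(-1/256)))² = (-622 + (49/267 + 477/256))² = (-622 + 139903/68352)² = (-42375041/68352)² = 1795644099751681/4671995904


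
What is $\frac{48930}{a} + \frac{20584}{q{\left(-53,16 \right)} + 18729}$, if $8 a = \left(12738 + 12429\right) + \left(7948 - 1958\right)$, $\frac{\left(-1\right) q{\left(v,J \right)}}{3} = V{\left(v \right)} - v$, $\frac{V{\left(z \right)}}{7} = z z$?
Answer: $\frac{2168611096}{179904969} \approx 12.054$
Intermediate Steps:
$V{\left(z \right)} = 7 z^{2}$ ($V{\left(z \right)} = 7 z z = 7 z^{2}$)
$q{\left(v,J \right)} = - 21 v^{2} + 3 v$ ($q{\left(v,J \right)} = - 3 \left(7 v^{2} - v\right) = - 3 \left(- v + 7 v^{2}\right) = - 21 v^{2} + 3 v$)
$a = \frac{31157}{8}$ ($a = \frac{\left(12738 + 12429\right) + \left(7948 - 1958\right)}{8} = \frac{25167 + \left(7948 - 1958\right)}{8} = \frac{25167 + 5990}{8} = \frac{1}{8} \cdot 31157 = \frac{31157}{8} \approx 3894.6$)
$\frac{48930}{a} + \frac{20584}{q{\left(-53,16 \right)} + 18729} = \frac{48930}{\frac{31157}{8}} + \frac{20584}{3 \left(-53\right) \left(1 - -371\right) + 18729} = 48930 \cdot \frac{8}{31157} + \frac{20584}{3 \left(-53\right) \left(1 + 371\right) + 18729} = \frac{55920}{4451} + \frac{20584}{3 \left(-53\right) 372 + 18729} = \frac{55920}{4451} + \frac{20584}{-59148 + 18729} = \frac{55920}{4451} + \frac{20584}{-40419} = \frac{55920}{4451} + 20584 \left(- \frac{1}{40419}\right) = \frac{55920}{4451} - \frac{20584}{40419} = \frac{2168611096}{179904969}$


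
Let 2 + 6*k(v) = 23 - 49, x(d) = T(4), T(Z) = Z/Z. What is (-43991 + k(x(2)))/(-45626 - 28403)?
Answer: 131987/222087 ≈ 0.59430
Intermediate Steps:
T(Z) = 1
x(d) = 1
k(v) = -14/3 (k(v) = -⅓ + (23 - 49)/6 = -⅓ + (⅙)*(-26) = -⅓ - 13/3 = -14/3)
(-43991 + k(x(2)))/(-45626 - 28403) = (-43991 - 14/3)/(-45626 - 28403) = -131987/3/(-74029) = -131987/3*(-1/74029) = 131987/222087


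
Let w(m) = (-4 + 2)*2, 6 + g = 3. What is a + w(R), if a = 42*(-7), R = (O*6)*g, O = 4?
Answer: -298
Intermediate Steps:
g = -3 (g = -6 + 3 = -3)
R = -72 (R = (4*6)*(-3) = 24*(-3) = -72)
w(m) = -4 (w(m) = -2*2 = -4)
a = -294
a + w(R) = -294 - 4 = -298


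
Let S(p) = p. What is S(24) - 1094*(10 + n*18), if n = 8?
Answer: -168452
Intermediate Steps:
S(24) - 1094*(10 + n*18) = 24 - 1094*(10 + 8*18) = 24 - 1094*(10 + 144) = 24 - 1094*154 = 24 - 168476 = -168452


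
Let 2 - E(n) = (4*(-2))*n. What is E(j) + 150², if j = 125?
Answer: 23502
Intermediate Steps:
E(n) = 2 + 8*n (E(n) = 2 - 4*(-2)*n = 2 - (-8)*n = 2 + 8*n)
E(j) + 150² = (2 + 8*125) + 150² = (2 + 1000) + 22500 = 1002 + 22500 = 23502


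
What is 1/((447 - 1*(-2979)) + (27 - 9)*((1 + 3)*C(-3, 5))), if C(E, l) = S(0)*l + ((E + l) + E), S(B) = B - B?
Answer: 1/3354 ≈ 0.00029815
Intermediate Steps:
S(B) = 0
C(E, l) = l + 2*E (C(E, l) = 0*l + ((E + l) + E) = 0 + (l + 2*E) = l + 2*E)
1/((447 - 1*(-2979)) + (27 - 9)*((1 + 3)*C(-3, 5))) = 1/((447 - 1*(-2979)) + (27 - 9)*((1 + 3)*(5 + 2*(-3)))) = 1/((447 + 2979) + 18*(4*(5 - 6))) = 1/(3426 + 18*(4*(-1))) = 1/(3426 + 18*(-4)) = 1/(3426 - 72) = 1/3354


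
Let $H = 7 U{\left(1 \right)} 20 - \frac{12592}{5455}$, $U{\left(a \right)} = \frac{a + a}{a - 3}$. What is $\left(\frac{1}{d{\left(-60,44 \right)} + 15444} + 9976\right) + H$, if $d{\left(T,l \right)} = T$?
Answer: $\frac{825240656047}{83919720} \approx 9833.7$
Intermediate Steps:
$U{\left(a \right)} = \frac{2 a}{-3 + a}$
$H = - \frac{776292}{5455}$ ($H = 7 \cdot 2 \cdot 1 \frac{1}{-3 + 1} \cdot 20 - \frac{12592}{5455} = 7 \cdot 2 \cdot 1 \frac{1}{-2} \cdot 20 - 12592 \cdot \frac{1}{5455} = 7 \cdot 2 \cdot 1 \left(- \frac{1}{2}\right) 20 - \frac{12592}{5455} = 7 \left(-1\right) 20 - \frac{12592}{5455} = \left(-7\right) 20 - \frac{12592}{5455} = -140 - \frac{12592}{5455} = - \frac{776292}{5455} \approx -142.31$)
$\left(\frac{1}{d{\left(-60,44 \right)} + 15444} + 9976\right) + H = \left(\frac{1}{-60 + 15444} + 9976\right) - \frac{776292}{5455} = \left(\frac{1}{15384} + 9976\right) - \frac{776292}{5455} = \frac{153470785}{15384} - \frac{776292}{5455} = \frac{825240656047}{83919720}$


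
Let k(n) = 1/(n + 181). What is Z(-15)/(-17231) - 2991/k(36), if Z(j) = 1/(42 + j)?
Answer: -301960679140/465237 ≈ -6.4905e+5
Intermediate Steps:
k(n) = 1/(181 + n)
Z(-15)/(-17231) - 2991/k(36) = 1/((42 - 15)*(-17231)) - 2991/(1/(181 + 36)) = -1/17231/27 - 2991/(1/217) = (1/27)*(-1/17231) - 2991/1/217 = -1/465237 - 2991*217 = -1/465237 - 649047 = -301960679140/465237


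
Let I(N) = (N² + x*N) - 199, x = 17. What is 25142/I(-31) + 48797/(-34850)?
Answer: 172946281/1637950 ≈ 105.59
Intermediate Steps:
I(N) = -199 + N² + 17*N (I(N) = (N² + 17*N) - 199 = -199 + N² + 17*N)
25142/I(-31) + 48797/(-34850) = 25142/(-199 + (-31)² + 17*(-31)) + 48797/(-34850) = 25142/(-199 + 961 - 527) + 48797*(-1/34850) = 25142/235 - 48797/34850 = 172946281/1637950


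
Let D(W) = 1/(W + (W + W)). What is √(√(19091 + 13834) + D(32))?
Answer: √(6 + 2880*√1317)/24 ≈ 13.471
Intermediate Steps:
D(W) = 1/(3*W) (D(W) = 1/(W + 2*W) = 1/(3*W))
√(√(19091 + 13834) + D(32)) = √(√(19091 + 13834) + (⅓)/32) = √(√32925 + (⅓)*(1/32)) = √(5*√1317 + 1/96) = √(1/96 + 5*√1317)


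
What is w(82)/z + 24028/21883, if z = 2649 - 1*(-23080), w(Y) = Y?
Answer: 620010818/563027707 ≈ 1.1012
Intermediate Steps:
z = 25729 (z = 2649 + 23080 = 25729)
w(82)/z + 24028/21883 = 82/25729 + 24028/21883 = 620010818/563027707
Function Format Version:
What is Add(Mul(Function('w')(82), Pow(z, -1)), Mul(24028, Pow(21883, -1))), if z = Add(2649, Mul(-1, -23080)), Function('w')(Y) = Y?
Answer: Rational(620010818, 563027707) ≈ 1.1012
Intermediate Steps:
z = 25729 (z = Add(2649, 23080) = 25729)
Add(Mul(Function('w')(82), Pow(z, -1)), Mul(24028, Pow(21883, -1))) = Add(Mul(82, Pow(25729, -1)), Mul(24028, Pow(21883, -1))) = Add(Mul(82, Rational(1, 25729)), Mul(24028, Rational(1, 21883))) = Add(Rational(82, 25729), Rational(24028, 21883)) = Rational(620010818, 563027707)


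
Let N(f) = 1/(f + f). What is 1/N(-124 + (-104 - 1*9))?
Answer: -474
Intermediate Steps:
N(f) = 1/(2*f)
1/N(-124 + (-104 - 1*9)) = 1/(1/(2*(-124 + (-104 - 1*9)))) = 1/(1/(2*(-124 + (-104 - 9)))) = 1/(1/(2*(-124 - 113))) = 1/((1/2)/(-237)) = 1/((1/2)*(-1/237)) = 1/(-1/474) = -474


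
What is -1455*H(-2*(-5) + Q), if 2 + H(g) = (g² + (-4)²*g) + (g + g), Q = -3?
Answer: -251715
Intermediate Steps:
H(g) = -2 + g² + 18*g (H(g) = -2 + ((g² + (-4)²*g) + (g + g)) = -2 + ((g² + 16*g) + 2*g) = -2 + (g² + 18*g) = -2 + g² + 18*g)
-1455*H(-2*(-5) + Q) = -1455*(-2 + (-2*(-5) - 3)² + 18*(-2*(-5) - 3)) = -1455*(-2 + (10 - 3)² + 18*(10 - 3)) = -1455*(-2 + 7² + 18*7) = -1455*(-2 + 49 + 126) = -1455*173 = -251715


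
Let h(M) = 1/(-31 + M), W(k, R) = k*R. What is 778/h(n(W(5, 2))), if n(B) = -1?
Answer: -24896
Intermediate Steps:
W(k, R) = R*k
778/h(n(W(5, 2))) = 778/(1/(-31 - 1)) = 778/(1/(-32)) = 778/(-1/32) = 778*(-32) = -24896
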